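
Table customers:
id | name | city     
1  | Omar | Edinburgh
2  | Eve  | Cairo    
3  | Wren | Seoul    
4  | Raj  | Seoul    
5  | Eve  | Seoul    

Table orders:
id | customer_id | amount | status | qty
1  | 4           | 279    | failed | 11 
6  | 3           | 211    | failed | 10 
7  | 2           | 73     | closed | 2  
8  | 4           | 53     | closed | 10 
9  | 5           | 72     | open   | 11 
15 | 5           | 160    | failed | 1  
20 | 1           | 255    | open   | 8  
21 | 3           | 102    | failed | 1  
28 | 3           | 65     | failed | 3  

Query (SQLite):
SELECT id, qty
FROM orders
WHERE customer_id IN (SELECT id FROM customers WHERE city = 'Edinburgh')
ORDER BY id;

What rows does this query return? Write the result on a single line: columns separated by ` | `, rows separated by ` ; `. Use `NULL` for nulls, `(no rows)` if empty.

20 | 8

Inner query: customers.id where city = 'Edinburgh'.
Outer: keep orders rows whose customer_id is in that set.
Inner query → {1}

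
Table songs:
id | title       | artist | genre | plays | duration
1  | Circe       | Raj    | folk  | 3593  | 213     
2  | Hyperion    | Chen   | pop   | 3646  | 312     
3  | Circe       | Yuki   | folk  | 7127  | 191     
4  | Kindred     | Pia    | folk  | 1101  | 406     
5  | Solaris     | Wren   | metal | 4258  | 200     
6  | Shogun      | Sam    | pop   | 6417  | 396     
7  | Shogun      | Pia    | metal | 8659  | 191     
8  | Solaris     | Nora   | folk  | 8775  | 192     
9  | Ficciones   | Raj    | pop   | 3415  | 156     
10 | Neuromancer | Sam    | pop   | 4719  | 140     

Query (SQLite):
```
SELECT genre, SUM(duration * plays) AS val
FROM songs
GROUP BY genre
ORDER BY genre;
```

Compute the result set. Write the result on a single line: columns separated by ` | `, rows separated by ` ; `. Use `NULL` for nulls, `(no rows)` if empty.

For each row compute duration * plays.
Group by genre; take SUM of the expression per group.
  folk: ids {1, 3, 4, 8} → SUM(duration * plays)=4258372
  metal: ids {5, 7} → SUM(duration * plays)=2505469
  pop: ids {2, 6, 9, 10} → SUM(duration * plays)=4872084

folk | 4258372 ; metal | 2505469 ; pop | 4872084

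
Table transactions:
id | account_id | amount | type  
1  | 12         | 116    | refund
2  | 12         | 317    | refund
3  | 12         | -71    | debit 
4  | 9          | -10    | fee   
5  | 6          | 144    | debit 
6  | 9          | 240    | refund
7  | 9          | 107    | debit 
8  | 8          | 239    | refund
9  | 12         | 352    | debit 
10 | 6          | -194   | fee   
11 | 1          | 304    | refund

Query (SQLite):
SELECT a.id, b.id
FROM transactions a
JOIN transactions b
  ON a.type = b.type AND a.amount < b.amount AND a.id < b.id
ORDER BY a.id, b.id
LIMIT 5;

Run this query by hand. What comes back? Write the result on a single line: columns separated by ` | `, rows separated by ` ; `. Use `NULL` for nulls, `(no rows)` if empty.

Pairs (a,b) with same type, a.amount < b.amount, a.id < b.id.
type groups: debit:{3,5,7,9} fee:{4,10} refund:{1,2,6,8,11}
Ordered by (a.id, b.id); first 5.

1 | 2 ; 1 | 6 ; 1 | 8 ; 1 | 11 ; 3 | 5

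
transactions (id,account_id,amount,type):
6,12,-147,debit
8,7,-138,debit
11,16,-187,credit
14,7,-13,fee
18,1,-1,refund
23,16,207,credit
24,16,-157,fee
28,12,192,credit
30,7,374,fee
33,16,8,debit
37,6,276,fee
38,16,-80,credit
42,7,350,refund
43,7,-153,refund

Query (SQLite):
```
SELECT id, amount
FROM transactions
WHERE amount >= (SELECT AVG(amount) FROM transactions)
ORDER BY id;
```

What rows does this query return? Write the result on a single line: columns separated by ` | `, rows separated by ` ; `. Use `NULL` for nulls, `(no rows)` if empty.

Scalar subquery: AVG(amount) over all transactions rows = 37.928571 (≈; comparison uses full precision).
Keep rows where amount >= that value.

23 | 207 ; 28 | 192 ; 30 | 374 ; 37 | 276 ; 42 | 350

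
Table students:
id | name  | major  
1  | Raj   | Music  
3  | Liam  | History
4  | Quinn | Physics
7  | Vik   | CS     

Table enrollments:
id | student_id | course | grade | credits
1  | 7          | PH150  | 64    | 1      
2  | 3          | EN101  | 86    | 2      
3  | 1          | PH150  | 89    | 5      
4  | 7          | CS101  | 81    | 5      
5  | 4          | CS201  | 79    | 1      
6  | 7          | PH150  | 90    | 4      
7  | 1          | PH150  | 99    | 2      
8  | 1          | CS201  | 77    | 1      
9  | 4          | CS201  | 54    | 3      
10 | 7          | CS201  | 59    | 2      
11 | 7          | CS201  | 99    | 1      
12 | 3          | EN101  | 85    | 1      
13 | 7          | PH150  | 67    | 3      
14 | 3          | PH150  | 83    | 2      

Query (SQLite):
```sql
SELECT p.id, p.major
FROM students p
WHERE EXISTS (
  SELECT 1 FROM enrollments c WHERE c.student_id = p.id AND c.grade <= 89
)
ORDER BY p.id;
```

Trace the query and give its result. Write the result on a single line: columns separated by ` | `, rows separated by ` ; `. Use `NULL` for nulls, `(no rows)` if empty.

For each students row, check whether any enrollments with matching student_id has grade <= 89.
Keep rows where that is true.

1 | Music ; 3 | History ; 4 | Physics ; 7 | CS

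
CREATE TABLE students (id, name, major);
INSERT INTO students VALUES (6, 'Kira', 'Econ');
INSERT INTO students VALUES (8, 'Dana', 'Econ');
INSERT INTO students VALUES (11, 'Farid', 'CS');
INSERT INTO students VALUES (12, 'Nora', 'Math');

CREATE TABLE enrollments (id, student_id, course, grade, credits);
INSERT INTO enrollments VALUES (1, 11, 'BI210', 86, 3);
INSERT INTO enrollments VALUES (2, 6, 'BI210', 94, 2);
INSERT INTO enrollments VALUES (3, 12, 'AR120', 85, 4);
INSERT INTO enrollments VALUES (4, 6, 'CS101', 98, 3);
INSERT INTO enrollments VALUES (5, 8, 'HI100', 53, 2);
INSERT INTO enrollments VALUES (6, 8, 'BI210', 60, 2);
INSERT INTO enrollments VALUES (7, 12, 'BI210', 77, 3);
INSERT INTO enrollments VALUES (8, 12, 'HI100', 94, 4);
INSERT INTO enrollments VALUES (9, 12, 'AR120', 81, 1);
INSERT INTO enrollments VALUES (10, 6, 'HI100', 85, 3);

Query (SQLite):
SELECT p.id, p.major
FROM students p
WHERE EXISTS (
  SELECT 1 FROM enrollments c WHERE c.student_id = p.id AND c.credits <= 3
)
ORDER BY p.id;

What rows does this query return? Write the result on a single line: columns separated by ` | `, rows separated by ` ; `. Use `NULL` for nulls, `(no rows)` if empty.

For each students row, check whether any enrollments with matching student_id has credits <= 3.
Keep rows where that is true.

6 | Econ ; 8 | Econ ; 11 | CS ; 12 | Math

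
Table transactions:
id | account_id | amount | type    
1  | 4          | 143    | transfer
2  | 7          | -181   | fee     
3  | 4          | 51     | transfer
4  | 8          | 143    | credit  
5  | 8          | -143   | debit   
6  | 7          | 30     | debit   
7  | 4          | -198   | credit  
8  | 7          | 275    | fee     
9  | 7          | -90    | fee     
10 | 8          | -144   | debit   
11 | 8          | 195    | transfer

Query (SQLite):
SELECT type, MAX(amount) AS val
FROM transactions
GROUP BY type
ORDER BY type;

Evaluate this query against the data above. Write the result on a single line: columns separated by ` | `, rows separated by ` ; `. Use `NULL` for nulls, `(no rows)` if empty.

Partition transactions by type; compute MAX(amount) within each group.
  credit: ids {4, 7} → MAX(amount)=143
  debit: ids {5, 6, 10} → MAX(amount)=30
  fee: ids {2, 8, 9} → MAX(amount)=275
  transfer: ids {1, 3, 11} → MAX(amount)=195

credit | 143 ; debit | 30 ; fee | 275 ; transfer | 195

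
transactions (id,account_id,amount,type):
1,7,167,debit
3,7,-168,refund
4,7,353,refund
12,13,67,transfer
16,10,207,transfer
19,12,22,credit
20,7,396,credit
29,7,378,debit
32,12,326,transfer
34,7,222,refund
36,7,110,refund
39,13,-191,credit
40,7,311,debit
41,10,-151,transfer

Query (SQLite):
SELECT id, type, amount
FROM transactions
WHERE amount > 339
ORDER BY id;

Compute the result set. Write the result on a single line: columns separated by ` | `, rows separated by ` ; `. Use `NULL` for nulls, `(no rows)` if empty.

4 | refund | 353 ; 20 | credit | 396 ; 29 | debit | 378

amount > 339: ids {4, 20, 29}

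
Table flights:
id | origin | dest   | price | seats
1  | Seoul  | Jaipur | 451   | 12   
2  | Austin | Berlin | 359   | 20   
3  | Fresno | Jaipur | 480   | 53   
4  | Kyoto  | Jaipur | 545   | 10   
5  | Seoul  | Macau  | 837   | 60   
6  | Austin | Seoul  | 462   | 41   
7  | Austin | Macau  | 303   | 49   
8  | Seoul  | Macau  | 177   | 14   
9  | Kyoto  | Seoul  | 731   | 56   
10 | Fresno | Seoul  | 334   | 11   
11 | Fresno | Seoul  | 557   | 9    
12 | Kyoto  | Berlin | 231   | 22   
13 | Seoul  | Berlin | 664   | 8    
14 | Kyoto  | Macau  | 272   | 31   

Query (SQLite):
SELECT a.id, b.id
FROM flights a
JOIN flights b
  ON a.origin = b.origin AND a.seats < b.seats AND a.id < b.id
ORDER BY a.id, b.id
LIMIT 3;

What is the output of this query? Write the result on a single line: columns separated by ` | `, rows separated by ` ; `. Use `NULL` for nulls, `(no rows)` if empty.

1 | 5 ; 1 | 8 ; 2 | 6

Pairs (a,b) with same origin, a.seats < b.seats, a.id < b.id.
origin groups: Austin:{2,6,7} Fresno:{3,10,11} Kyoto:{4,9,12,14} Seoul:{1,5,8,13}
Ordered by (a.id, b.id); first 3.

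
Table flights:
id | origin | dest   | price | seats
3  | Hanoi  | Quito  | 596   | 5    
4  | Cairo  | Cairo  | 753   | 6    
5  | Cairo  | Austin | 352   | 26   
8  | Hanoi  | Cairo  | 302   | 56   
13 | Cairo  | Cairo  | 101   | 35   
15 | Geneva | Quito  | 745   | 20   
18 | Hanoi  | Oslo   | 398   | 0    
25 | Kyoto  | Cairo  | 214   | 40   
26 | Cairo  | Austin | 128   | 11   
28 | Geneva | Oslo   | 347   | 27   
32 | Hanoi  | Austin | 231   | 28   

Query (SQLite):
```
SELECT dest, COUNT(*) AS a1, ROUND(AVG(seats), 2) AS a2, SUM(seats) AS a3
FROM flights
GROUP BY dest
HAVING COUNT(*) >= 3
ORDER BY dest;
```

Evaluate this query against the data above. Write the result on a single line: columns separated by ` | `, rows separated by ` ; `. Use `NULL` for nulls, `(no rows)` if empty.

Austin | 3 | 21.67 | 65 ; Cairo | 4 | 34.25 | 137

Group flights by dest.
Per group compute: COUNT(*), ROUND(AVG(seats), 2), SUM(seats).
HAVING: drop groups with fewer than 3 rows.
  Austin: ids {5, 26, 32} → COUNT(*)=3, ROUND(AVG(seats), 2)=21.67, SUM(seats)=65
  Cairo: ids {4, 8, 13, 25} → COUNT(*)=4, ROUND(AVG(seats), 2)=34.25, SUM(seats)=137
  Oslo: ids {18, 28} → COUNT(*)=2, ROUND(AVG(seats), 2)=13.5, SUM(seats)=27
  Quito: ids {3, 15} → COUNT(*)=2, ROUND(AVG(seats), 2)=12.5, SUM(seats)=25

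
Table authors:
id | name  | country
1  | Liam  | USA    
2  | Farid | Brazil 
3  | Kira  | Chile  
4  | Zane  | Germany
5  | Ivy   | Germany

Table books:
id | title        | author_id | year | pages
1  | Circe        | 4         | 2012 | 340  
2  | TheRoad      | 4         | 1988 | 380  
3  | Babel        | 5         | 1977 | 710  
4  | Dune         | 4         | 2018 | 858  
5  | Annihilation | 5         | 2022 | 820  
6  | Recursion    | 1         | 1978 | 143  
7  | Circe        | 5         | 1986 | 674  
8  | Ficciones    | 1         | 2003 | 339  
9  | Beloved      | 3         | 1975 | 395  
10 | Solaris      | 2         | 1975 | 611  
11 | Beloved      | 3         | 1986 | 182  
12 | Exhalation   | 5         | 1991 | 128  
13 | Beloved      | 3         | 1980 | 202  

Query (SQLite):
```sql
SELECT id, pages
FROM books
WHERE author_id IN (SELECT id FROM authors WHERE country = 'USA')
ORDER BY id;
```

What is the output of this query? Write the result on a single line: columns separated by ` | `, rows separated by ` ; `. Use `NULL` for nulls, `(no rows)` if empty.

Inner query: authors.id where country = 'USA'.
Outer: keep books rows whose author_id is in that set.
Inner query → {1}

6 | 143 ; 8 | 339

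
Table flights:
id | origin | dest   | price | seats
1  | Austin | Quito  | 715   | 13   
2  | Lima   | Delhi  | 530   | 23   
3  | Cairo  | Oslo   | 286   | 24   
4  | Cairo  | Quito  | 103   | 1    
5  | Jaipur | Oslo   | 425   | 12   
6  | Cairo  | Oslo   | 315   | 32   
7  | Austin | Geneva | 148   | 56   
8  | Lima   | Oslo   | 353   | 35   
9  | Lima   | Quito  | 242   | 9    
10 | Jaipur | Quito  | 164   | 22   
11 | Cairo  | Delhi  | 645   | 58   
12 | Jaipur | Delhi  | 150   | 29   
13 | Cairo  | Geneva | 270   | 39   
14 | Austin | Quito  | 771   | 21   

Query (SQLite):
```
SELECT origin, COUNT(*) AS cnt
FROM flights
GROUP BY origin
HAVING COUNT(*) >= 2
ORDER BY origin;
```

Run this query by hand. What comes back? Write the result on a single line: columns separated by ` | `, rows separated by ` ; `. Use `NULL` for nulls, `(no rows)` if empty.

Austin | 3 ; Cairo | 5 ; Jaipur | 3 ; Lima | 3

Partition flights by origin; compute COUNT(*) within each group.
HAVING: keep groups with count ≥ 2.
  Austin: ids {1, 7, 14} → COUNT(*)=3
  Cairo: ids {3, 4, 6, 11, 13} → COUNT(*)=5
  Jaipur: ids {5, 10, 12} → COUNT(*)=3
  Lima: ids {2, 8, 9} → COUNT(*)=3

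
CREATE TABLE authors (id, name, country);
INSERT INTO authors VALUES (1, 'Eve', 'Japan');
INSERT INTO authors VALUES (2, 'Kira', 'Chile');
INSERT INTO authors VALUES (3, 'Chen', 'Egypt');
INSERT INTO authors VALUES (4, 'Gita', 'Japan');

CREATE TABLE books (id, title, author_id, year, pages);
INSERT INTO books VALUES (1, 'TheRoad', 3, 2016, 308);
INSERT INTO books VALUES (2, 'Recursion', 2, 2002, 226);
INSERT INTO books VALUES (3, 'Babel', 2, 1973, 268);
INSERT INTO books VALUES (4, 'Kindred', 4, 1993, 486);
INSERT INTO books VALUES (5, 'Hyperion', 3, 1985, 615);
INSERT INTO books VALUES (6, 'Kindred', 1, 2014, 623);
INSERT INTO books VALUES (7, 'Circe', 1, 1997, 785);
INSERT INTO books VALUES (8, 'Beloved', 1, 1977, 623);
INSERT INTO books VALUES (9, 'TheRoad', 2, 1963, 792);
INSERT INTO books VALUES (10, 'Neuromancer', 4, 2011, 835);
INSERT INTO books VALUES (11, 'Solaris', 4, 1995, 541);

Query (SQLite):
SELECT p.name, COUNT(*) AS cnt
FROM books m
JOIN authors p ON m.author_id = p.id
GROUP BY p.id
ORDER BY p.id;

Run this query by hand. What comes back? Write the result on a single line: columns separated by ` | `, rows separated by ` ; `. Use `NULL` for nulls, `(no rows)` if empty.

Join each books row to its authors via author_id.
Group joined rows by authors.id; compute COUNT(*) per group.
  1: ids {6, 7, 8} → COUNT(*)=3
  2: ids {2, 3, 9} → COUNT(*)=3
  3: ids {1, 5} → COUNT(*)=2
  4: ids {4, 10, 11} → COUNT(*)=3

Eve | 3 ; Kira | 3 ; Chen | 2 ; Gita | 3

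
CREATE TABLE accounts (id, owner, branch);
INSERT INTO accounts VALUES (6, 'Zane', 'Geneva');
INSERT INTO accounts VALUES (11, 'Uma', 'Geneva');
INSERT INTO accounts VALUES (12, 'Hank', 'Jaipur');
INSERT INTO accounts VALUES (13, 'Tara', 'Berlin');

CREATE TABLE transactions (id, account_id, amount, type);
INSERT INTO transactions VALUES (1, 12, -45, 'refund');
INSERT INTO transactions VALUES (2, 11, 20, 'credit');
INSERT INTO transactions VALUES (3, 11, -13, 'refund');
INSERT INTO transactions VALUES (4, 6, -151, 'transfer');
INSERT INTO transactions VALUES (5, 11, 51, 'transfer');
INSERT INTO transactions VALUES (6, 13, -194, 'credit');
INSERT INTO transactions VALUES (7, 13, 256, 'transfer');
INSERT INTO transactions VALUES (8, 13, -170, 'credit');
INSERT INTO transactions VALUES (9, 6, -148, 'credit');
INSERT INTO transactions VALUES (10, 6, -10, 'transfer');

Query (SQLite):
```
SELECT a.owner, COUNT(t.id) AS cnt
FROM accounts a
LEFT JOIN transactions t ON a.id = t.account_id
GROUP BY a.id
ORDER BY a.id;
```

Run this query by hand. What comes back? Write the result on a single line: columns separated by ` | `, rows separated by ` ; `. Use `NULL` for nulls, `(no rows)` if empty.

Zane | 3 ; Uma | 3 ; Hank | 1 ; Tara | 3

LEFT JOIN keeps every accounts row; unmatched ones get NULL for transactions columns.
Group by accounts.id and compute COUNT(t.id). COUNT(col) of an all-NULL group is 0.
  6: ids {4, 9, 10} → COUNT(t.id)=3
  11: ids {2, 3, 5} → COUNT(t.id)=3
  12: ids {1} → COUNT(t.id)=1
  13: ids {6, 7, 8} → COUNT(t.id)=3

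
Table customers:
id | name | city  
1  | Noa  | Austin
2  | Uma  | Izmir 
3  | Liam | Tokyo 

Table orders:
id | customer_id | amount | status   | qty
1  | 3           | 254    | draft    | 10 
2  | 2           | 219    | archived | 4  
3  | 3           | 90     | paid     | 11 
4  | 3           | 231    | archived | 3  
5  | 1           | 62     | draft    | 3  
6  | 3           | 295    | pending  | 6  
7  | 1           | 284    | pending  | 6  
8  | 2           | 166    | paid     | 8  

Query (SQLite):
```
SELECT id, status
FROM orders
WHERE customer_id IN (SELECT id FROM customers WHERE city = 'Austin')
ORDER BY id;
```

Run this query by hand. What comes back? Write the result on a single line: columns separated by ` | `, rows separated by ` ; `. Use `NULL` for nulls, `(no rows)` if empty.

Inner query: customers.id where city = 'Austin'.
Outer: keep orders rows whose customer_id is in that set.
Inner query → {1}

5 | draft ; 7 | pending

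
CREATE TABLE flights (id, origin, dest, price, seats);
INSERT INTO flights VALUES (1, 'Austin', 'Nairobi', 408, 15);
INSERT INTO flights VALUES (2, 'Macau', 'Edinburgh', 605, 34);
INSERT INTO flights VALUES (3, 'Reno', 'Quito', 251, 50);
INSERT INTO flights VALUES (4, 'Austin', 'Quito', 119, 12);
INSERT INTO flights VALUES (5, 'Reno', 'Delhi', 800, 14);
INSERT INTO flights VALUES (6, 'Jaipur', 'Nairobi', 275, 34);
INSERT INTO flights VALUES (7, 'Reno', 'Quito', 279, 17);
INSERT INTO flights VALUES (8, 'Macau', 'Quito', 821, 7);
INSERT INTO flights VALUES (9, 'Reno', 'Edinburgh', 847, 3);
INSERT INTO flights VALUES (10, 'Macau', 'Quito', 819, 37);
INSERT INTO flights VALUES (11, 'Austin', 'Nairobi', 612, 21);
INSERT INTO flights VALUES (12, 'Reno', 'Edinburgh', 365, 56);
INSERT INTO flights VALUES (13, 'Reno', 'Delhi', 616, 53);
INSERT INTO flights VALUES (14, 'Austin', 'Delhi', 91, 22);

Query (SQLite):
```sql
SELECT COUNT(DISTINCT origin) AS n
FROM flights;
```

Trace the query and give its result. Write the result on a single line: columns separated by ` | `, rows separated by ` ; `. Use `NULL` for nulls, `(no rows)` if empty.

4

Count distinct non-NULL origin values.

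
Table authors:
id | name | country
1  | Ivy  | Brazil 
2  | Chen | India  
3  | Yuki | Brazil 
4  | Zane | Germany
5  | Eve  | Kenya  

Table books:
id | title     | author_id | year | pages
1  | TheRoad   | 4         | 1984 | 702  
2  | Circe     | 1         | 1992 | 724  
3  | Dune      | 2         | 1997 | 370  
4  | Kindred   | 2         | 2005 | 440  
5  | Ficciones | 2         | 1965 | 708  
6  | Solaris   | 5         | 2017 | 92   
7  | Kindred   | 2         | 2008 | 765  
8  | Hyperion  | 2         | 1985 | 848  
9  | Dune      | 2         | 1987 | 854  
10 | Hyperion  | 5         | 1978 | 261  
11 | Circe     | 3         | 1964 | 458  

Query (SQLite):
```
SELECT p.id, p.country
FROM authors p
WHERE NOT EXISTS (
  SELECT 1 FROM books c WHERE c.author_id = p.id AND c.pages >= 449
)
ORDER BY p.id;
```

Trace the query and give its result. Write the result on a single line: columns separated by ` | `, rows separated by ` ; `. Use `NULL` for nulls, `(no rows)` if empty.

5 | Kenya

For each authors row, check whether any books with matching author_id has pages >= 449.
Keep rows where that is false.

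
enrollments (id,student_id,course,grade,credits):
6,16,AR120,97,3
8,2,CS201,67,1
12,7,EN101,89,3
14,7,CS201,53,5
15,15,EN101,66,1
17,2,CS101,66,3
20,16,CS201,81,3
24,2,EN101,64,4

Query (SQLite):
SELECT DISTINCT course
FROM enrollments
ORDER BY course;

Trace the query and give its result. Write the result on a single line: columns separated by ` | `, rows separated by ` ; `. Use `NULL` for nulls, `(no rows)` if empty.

AR120 ; CS101 ; CS201 ; EN101

Collect distinct course values from enrollments.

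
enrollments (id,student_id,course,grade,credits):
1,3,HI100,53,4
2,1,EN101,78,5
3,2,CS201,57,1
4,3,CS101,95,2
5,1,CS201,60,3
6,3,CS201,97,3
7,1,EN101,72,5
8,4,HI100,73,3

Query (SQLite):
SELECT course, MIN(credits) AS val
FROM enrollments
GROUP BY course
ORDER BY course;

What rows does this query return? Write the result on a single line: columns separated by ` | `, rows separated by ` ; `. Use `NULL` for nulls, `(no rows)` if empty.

CS101 | 2 ; CS201 | 1 ; EN101 | 5 ; HI100 | 3

Partition enrollments by course; compute MIN(credits) within each group.
  CS101: ids {4} → MIN(credits)=2
  CS201: ids {3, 5, 6} → MIN(credits)=1
  EN101: ids {2, 7} → MIN(credits)=5
  HI100: ids {1, 8} → MIN(credits)=3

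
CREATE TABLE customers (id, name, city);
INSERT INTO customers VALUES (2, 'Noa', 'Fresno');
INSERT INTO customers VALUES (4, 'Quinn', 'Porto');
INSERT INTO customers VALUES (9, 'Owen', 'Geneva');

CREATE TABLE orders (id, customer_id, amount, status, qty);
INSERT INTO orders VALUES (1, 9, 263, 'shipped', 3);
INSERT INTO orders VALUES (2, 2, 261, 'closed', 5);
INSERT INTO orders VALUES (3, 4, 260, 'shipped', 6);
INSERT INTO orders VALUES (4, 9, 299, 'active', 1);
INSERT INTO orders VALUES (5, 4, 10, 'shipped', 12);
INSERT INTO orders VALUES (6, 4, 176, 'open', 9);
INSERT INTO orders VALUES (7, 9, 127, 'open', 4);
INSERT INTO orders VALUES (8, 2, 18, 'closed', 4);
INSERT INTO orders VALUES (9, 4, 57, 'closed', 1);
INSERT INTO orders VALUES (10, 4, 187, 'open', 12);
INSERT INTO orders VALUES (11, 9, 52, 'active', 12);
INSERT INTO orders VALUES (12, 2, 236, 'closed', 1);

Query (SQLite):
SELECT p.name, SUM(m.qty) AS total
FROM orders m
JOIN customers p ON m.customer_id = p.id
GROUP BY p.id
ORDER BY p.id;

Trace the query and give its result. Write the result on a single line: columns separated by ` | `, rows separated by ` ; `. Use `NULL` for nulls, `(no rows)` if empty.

Noa | 10 ; Quinn | 40 ; Owen | 20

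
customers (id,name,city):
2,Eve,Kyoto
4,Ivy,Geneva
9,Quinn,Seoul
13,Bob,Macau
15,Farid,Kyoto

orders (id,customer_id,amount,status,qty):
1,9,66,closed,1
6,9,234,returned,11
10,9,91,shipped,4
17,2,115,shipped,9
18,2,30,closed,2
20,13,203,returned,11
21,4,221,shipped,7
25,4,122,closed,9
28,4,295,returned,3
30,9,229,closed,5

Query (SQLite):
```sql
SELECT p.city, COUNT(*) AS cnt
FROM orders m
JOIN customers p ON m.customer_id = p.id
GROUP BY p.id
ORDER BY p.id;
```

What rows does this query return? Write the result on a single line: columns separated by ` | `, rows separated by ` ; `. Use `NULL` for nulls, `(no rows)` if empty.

Join each orders row to its customers via customer_id.
Group joined rows by customers.id; compute COUNT(*) per group.
  2: ids {17, 18} → COUNT(*)=2
  4: ids {21, 25, 28} → COUNT(*)=3
  9: ids {1, 6, 10, 30} → COUNT(*)=4
  13: ids {20} → COUNT(*)=1

Kyoto | 2 ; Geneva | 3 ; Seoul | 4 ; Macau | 1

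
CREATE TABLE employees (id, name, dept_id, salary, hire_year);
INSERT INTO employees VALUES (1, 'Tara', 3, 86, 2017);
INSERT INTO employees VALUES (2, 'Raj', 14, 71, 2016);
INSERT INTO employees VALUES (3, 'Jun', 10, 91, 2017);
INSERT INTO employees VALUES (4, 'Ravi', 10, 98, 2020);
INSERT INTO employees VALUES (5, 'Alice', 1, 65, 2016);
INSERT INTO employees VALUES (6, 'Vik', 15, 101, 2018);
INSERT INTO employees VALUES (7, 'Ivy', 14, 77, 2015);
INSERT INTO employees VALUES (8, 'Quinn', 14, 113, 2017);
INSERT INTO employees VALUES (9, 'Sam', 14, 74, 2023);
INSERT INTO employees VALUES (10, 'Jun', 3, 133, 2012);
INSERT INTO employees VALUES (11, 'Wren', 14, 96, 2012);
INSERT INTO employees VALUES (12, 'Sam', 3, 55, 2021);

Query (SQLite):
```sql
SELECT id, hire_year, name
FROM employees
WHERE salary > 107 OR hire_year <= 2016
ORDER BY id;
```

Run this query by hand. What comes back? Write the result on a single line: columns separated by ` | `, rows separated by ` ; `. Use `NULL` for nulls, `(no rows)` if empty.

2 | 2016 | Raj ; 5 | 2016 | Alice ; 7 | 2015 | Ivy ; 8 | 2017 | Quinn ; 10 | 2012 | Jun ; 11 | 2012 | Wren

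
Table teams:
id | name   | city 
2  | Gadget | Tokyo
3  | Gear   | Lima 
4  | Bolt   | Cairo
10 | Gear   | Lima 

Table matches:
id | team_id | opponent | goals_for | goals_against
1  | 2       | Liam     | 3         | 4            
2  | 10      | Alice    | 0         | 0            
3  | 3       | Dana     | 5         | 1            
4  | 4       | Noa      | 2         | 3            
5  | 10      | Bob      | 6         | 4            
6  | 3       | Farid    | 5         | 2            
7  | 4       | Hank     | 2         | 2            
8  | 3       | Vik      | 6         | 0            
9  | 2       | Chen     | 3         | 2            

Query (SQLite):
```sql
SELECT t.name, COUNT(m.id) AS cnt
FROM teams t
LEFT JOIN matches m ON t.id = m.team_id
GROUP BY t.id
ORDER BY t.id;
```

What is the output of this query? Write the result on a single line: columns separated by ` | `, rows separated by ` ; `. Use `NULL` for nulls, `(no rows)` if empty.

LEFT JOIN keeps every teams row; unmatched ones get NULL for matches columns.
Group by teams.id and compute COUNT(m.id). COUNT(col) of an all-NULL group is 0.
  2: ids {1, 9} → COUNT(m.id)=2
  3: ids {3, 6, 8} → COUNT(m.id)=3
  4: ids {4, 7} → COUNT(m.id)=2
  10: ids {2, 5} → COUNT(m.id)=2

Gadget | 2 ; Gear | 3 ; Bolt | 2 ; Gear | 2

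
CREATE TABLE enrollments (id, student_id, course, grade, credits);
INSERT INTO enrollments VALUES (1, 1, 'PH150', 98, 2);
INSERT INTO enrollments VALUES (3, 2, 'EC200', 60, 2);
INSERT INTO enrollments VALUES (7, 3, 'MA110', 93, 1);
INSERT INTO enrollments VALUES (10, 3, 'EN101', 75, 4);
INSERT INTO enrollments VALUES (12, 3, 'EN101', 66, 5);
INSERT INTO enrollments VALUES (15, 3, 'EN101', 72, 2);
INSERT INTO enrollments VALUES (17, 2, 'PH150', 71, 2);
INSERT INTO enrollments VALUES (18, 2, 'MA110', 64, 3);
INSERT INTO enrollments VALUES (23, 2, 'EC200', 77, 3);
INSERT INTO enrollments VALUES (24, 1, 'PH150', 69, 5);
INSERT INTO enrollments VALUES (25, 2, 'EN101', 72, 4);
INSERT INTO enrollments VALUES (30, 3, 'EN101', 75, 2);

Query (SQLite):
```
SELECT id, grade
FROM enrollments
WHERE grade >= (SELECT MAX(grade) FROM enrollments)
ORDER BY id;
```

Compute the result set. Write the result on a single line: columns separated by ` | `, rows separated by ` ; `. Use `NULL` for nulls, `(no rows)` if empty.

Scalar subquery: MAX(grade) over all enrollments rows = 98.
Keep rows where grade >= that value.

1 | 98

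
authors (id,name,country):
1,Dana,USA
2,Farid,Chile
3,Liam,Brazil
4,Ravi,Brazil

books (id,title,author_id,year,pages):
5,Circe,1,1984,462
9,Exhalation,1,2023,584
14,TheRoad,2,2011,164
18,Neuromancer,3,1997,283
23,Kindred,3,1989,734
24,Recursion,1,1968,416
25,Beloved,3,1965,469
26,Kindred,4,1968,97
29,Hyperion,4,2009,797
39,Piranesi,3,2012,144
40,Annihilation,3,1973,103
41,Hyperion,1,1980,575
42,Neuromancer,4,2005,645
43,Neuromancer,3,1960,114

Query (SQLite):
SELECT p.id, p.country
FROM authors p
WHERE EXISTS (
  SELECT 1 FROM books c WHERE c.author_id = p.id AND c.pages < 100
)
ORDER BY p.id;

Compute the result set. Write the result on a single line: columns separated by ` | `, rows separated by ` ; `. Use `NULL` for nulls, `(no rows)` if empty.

4 | Brazil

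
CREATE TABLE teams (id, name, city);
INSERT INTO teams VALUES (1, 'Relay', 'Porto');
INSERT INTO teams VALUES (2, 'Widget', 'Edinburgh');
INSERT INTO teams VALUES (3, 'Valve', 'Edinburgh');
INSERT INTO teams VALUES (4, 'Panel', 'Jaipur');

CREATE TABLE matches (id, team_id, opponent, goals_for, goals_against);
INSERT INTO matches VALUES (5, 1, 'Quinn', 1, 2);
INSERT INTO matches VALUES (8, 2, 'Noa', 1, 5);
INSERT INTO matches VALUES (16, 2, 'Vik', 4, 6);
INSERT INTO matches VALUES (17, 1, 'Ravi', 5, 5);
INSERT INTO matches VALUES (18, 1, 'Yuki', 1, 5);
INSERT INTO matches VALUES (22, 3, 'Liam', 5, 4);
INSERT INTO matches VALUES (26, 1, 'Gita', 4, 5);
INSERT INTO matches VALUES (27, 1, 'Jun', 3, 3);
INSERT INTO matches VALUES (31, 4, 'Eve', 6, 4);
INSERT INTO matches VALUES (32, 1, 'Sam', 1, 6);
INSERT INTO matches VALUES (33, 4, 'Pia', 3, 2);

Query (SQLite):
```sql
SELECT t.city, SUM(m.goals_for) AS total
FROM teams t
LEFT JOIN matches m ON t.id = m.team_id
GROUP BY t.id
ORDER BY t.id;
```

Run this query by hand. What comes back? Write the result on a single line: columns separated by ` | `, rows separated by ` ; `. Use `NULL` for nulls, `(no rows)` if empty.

Porto | 15 ; Edinburgh | 5 ; Edinburgh | 5 ; Jaipur | 9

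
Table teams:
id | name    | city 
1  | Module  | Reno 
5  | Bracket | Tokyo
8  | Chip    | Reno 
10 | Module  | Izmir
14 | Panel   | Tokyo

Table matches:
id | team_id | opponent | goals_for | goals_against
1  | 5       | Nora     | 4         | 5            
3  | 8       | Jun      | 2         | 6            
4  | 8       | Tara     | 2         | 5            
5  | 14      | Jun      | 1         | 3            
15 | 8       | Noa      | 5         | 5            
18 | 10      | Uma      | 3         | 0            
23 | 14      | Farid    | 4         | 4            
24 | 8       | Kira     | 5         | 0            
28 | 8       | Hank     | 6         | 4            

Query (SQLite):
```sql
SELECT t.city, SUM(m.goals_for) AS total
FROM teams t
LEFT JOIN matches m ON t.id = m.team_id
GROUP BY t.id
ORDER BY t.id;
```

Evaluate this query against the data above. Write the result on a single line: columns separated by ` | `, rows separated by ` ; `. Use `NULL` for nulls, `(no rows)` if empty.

LEFT JOIN keeps every teams row; unmatched ones get NULL for matches columns.
Group by teams.id and compute SUM(m.goals_for). SUM over an all-NULL group is NULL.
  1: ids {—} → SUM(m.goals_for)=NULL
  5: ids {1} → SUM(m.goals_for)=4
  8: ids {3, 4, 15, 24, 28} → SUM(m.goals_for)=20
  10: ids {18} → SUM(m.goals_for)=3
  14: ids {5, 23} → SUM(m.goals_for)=5

Reno | NULL ; Tokyo | 4 ; Reno | 20 ; Izmir | 3 ; Tokyo | 5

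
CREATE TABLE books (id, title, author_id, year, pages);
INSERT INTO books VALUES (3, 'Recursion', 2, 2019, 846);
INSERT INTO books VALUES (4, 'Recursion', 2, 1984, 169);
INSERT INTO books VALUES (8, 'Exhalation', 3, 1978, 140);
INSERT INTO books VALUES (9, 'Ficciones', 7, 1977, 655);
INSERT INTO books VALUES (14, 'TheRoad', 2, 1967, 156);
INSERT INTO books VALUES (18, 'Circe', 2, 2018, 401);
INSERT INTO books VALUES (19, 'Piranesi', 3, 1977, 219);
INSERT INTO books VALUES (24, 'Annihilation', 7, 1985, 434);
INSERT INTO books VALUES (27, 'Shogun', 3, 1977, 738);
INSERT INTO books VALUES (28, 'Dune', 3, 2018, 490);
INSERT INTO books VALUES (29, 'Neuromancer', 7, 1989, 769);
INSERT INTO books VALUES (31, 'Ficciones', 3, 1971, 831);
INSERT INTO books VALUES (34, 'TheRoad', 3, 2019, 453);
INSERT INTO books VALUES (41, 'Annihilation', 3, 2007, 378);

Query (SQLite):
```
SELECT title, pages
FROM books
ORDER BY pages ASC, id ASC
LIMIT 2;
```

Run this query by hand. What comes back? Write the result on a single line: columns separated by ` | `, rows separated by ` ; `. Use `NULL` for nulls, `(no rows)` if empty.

Sort by pages asc, tiebreak id asc: (140, id=8), (156, id=14), (169, id=4), (219, id=19), (378, id=41) …. Take first 2.

Exhalation | 140 ; TheRoad | 156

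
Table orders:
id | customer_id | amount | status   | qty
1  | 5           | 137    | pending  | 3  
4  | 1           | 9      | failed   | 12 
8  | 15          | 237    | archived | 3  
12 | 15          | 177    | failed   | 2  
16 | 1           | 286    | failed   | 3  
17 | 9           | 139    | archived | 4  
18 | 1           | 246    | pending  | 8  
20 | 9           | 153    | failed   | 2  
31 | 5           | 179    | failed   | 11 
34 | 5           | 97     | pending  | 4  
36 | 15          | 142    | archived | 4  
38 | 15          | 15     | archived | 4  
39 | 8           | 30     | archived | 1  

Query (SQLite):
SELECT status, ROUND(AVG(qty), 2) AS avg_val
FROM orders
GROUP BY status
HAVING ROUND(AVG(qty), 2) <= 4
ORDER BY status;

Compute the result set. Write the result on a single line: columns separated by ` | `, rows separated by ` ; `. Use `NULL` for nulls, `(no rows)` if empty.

archived | 3.2

Partition orders by status; compute ROUND(AVG(qty), 2) within each group.
HAVING: keep groups where ROUND(AVG(qty), 2) <= 4.
  archived: ids {8, 17, 36, 38, 39} → ROUND(AVG(qty), 2)=3.2
  failed: ids {4, 12, 16, 20, 31} → ROUND(AVG(qty), 2)=6
  pending: ids {1, 18, 34} → ROUND(AVG(qty), 2)=5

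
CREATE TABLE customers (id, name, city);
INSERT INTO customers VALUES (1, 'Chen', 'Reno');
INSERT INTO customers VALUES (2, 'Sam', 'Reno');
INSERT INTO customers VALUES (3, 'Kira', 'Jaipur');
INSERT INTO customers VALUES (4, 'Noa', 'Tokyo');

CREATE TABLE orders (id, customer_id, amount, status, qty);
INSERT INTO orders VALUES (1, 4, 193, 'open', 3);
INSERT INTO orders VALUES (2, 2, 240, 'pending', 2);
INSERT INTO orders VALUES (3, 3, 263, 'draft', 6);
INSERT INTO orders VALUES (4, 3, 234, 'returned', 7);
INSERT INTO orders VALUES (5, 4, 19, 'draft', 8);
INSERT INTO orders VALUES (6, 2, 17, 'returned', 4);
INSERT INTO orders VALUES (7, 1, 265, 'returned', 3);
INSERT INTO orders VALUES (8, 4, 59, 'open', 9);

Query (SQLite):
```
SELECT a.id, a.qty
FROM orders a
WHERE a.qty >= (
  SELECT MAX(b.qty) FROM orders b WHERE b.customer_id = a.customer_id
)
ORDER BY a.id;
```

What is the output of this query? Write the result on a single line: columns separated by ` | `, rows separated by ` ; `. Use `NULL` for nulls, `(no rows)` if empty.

For each orders row a, compute MAX(qty) over rows sharing a.customer_id.
Keep row a if a.qty >= that per-group MAX.
  customer_id=1: MAX(qty) = 3
  customer_id=2: MAX(qty) = 4
  customer_id=3: MAX(qty) = 7
  customer_id=4: MAX(qty) = 9

4 | 7 ; 6 | 4 ; 7 | 3 ; 8 | 9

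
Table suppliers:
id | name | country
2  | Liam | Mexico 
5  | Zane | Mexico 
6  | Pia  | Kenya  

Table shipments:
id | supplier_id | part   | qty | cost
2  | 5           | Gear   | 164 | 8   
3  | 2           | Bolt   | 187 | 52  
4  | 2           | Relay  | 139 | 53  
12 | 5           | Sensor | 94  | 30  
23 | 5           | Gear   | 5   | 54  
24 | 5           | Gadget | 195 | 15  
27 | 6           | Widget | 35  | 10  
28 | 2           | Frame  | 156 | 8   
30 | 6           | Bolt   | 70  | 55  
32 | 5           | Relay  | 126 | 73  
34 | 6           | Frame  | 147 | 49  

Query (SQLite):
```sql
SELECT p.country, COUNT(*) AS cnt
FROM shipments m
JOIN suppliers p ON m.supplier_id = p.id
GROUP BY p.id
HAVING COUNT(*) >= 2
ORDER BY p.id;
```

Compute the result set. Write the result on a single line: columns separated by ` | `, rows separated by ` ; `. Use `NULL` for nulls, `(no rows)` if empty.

Join each shipments row to its suppliers via supplier_id.
Group joined rows by suppliers.id; compute COUNT(*) per group.
HAVING: keep groups with count ≥ 2.
  2: ids {3, 4, 28} → COUNT(*)=3
  5: ids {2, 12, 23, 24, 32} → COUNT(*)=5
  6: ids {27, 30, 34} → COUNT(*)=3

Mexico | 3 ; Mexico | 5 ; Kenya | 3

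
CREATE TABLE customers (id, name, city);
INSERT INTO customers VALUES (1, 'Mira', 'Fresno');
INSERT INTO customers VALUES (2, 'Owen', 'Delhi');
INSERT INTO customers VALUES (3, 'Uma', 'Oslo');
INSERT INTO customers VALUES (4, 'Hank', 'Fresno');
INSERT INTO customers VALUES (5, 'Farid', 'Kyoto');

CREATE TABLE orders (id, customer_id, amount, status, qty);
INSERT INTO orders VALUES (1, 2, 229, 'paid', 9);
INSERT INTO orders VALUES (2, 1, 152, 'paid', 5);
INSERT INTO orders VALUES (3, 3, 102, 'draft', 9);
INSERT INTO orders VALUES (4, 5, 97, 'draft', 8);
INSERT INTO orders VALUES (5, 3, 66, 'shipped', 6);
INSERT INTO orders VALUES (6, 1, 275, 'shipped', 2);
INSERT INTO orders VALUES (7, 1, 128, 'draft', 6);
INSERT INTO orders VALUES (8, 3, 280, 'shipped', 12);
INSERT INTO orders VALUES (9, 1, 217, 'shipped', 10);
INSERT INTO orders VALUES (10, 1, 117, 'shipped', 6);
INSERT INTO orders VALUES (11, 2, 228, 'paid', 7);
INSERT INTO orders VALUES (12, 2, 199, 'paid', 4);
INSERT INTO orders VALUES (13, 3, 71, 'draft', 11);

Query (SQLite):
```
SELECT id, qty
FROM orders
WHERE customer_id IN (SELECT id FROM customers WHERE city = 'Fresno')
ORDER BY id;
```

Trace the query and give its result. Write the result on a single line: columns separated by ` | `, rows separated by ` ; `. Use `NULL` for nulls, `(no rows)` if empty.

2 | 5 ; 6 | 2 ; 7 | 6 ; 9 | 10 ; 10 | 6

Inner query: customers.id where city = 'Fresno'.
Outer: keep orders rows whose customer_id is in that set.
Inner query → {1, 4}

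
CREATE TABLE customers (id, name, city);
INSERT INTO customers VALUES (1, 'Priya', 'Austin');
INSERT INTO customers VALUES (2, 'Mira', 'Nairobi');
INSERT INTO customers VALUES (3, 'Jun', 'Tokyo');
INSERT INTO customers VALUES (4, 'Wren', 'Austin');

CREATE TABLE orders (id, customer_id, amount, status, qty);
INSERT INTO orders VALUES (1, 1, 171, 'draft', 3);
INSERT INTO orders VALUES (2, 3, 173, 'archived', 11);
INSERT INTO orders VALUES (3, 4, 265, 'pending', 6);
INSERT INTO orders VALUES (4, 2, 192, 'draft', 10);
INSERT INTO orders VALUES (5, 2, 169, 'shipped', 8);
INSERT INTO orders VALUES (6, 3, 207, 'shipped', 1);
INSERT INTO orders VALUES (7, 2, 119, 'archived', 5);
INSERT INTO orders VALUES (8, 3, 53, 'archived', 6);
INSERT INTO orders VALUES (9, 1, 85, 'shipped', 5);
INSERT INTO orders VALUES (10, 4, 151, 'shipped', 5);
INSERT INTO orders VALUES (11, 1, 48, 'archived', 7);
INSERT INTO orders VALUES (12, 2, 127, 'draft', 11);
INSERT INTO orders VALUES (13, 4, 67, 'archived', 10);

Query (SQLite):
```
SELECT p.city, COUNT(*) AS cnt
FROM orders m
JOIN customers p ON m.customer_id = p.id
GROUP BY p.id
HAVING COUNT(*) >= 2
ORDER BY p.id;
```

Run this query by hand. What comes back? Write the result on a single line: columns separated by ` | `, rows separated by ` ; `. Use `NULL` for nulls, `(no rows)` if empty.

Austin | 3 ; Nairobi | 4 ; Tokyo | 3 ; Austin | 3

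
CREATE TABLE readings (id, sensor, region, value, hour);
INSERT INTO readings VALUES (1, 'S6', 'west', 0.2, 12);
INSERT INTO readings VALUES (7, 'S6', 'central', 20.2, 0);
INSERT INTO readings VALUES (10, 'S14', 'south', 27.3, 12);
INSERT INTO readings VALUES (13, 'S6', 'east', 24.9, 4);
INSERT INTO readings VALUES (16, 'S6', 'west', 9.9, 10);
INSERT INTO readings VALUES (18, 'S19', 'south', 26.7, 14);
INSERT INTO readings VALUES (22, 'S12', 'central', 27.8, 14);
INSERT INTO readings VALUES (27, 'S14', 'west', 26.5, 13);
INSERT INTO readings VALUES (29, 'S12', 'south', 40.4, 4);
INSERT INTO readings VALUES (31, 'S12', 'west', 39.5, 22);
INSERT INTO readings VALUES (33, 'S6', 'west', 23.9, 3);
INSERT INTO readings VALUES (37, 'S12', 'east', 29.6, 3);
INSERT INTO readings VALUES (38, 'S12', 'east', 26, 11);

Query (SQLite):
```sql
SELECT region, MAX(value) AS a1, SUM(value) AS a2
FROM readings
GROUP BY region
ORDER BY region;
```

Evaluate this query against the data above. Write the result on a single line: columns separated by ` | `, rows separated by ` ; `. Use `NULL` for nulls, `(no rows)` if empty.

central | 27.8 | 48 ; east | 29.6 | 80.5 ; south | 40.4 | 94.4 ; west | 39.5 | 100

Group readings by region.
Per group compute: MAX(value), SUM(value).
  central: ids {7, 22} → MAX(value)=27.8, SUM(value)=48
  east: ids {13, 37, 38} → MAX(value)=29.6, SUM(value)=80.5
  south: ids {10, 18, 29} → MAX(value)=40.4, SUM(value)=94.4
  west: ids {1, 16, 27, 31, 33} → MAX(value)=39.5, SUM(value)=100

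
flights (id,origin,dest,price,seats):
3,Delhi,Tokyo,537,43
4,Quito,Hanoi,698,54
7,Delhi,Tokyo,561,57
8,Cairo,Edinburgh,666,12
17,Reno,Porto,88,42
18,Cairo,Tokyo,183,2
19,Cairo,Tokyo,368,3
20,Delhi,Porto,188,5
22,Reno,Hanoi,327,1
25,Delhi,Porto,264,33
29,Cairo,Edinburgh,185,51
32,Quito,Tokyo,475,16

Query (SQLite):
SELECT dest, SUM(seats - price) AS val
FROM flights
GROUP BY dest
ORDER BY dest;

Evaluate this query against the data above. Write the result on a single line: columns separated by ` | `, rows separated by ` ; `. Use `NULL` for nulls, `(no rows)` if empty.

For each row compute seats - price.
Group by dest; take SUM of the expression per group.
  Edinburgh: ids {8, 29} → SUM(seats - price)=-788
  Hanoi: ids {4, 22} → SUM(seats - price)=-970
  Porto: ids {17, 20, 25} → SUM(seats - price)=-460
  Tokyo: ids {3, 7, 18, 19, 32} → SUM(seats - price)=-2003

Edinburgh | -788 ; Hanoi | -970 ; Porto | -460 ; Tokyo | -2003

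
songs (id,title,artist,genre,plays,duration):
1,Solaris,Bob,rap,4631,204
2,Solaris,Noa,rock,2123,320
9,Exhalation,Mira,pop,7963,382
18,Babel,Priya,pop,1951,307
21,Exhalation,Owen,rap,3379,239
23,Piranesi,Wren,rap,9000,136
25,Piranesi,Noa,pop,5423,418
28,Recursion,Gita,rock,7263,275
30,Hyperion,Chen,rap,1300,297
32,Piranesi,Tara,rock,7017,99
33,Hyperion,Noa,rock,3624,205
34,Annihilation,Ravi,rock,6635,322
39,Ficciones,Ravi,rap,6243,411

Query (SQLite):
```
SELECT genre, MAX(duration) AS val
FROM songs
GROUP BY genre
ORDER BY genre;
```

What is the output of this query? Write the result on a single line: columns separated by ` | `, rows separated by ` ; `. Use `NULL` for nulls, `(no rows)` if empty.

pop | 418 ; rap | 411 ; rock | 322

Partition songs by genre; compute MAX(duration) within each group.
  pop: ids {9, 18, 25} → MAX(duration)=418
  rap: ids {1, 21, 23, 30, 39} → MAX(duration)=411
  rock: ids {2, 28, 32, 33, 34} → MAX(duration)=322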